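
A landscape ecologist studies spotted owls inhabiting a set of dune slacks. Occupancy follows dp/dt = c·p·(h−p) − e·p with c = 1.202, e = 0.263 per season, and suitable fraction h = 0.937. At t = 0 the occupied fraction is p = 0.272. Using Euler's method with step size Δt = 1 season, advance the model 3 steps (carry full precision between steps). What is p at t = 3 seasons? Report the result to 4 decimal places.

Update rule: p ← p + [c·p·(h−p) − e·p]·Δt with Δt = 1.
t = 1: p = 0.27200 + (+0.14588) = 0.41788
t = 2: p = 0.41788 + (+0.15085) = 0.56873
t = 3: p = 0.56873 + (+0.10218) = 0.67091

0.6709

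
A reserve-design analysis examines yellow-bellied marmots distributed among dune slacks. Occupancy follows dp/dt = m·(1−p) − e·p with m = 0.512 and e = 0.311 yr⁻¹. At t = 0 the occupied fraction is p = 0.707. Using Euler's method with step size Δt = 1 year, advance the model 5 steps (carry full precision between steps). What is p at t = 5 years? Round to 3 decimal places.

Update rule: p ← p + [m·(1−p) − e·p]·Δt with Δt = 1.
  1  |  dp/dt·Δt = -0.069861  |  p_1 = 0.637139
  2  |  dp/dt·Δt = -0.012365  |  p_2 = 0.624774
  3  |  dp/dt·Δt = -0.002189  |  p_3 = 0.622585
  4  |  dp/dt·Δt = -0.000387  |  p_4 = 0.622198
  5  |  dp/dt·Δt = -0.000069  |  p_5 = 0.622129

0.622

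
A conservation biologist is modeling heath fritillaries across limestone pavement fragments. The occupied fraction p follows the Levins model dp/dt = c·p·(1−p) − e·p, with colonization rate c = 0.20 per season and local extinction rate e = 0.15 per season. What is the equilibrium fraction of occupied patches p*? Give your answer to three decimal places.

0.250

Setting dp/dt = 0 and dividing through by p* gives c·(1−p*) = e.
So p* = 1 − e/c = 1 − 0.15/0.20 = 1 − 0.7500 = 0.2500.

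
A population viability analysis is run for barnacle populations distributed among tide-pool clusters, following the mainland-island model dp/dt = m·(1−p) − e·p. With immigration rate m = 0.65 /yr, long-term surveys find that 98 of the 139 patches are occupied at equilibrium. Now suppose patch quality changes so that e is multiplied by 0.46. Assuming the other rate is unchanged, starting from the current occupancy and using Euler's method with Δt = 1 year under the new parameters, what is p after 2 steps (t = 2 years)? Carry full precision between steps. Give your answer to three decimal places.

0.832

Observed p* = 98/139 = 0.70504.
Balance m(1−p*) = e·p* gives e = m(1−p*)/p* = 0.65×0.29496/0.70504 = 0.27194.
Starting from p₀ = 0.70504; update p ← p + (dp/dt)·Δt with the new parameters.
p: 0.70504 → 0.80857  (Δp = +0.10353)
p: 0.80857 → 0.83185  (Δp = +0.02329)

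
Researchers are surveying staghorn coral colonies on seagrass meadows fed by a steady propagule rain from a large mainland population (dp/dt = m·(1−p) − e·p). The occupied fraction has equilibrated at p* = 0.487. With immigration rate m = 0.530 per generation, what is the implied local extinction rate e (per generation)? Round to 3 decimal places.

At equilibrium m(1−p*) = e·p*, so e = m(1−p*)/p*.
e = 0.530 × 0.5130 / 0.487 = 0.5583.

0.558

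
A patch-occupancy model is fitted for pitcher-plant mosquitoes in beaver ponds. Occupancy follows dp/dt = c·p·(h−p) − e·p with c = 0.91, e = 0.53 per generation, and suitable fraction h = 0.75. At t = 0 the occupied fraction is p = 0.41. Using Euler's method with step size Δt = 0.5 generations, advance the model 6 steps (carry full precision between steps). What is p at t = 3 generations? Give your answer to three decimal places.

0.259

Update rule: p ← p + [c·p·(h−p) − e·p]·Δt with Δt = 0.5.
p: 0.41000 → 0.36478  (Δp = -0.04522)
p: 0.36478 → 0.33205  (Δp = -0.03273)
p: 0.33205 → 0.30720  (Δp = -0.02485)
p: 0.30720 → 0.28768  (Δp = -0.01952)
p: 0.28768 → 0.27196  (Δp = -0.01572)
p: 0.27196 → 0.25905  (Δp = -0.01292)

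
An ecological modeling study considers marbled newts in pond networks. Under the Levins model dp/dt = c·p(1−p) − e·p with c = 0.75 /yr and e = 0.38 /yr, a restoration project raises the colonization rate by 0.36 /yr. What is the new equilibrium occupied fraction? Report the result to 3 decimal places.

Before: p* = 1 − 0.38/0.75 = 0.4933.
After the change, c = 1.11, e = 0.38, so p* = 1 − 0.38/1.11 = 0.6577.

0.658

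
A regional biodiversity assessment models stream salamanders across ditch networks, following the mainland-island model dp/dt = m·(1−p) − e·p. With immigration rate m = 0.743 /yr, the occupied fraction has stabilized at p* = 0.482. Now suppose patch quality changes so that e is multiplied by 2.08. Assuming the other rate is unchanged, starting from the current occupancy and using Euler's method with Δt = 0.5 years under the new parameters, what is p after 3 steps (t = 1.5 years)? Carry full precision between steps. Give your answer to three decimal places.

Balance m(1−p*) = e·p* gives e = m(1−p*)/p* = 0.743×0.51800/0.48200 = 0.79849.
Starting from p₀ = 0.48200; update p ← p + (dp/dt)·Δt with the new parameters.
t = 0.5: p = 0.48200 + (-0.20783) = 0.27417
t = 1: p = 0.27417 + (+0.04197) = 0.31614
t = 1.5: p = 0.31614 + (-0.00847) = 0.30766

0.308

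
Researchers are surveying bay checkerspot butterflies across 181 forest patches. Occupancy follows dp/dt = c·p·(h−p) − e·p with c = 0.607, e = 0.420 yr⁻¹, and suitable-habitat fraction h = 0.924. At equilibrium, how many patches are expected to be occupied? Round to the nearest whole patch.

p* = h − e/c = 0.924 − 0.6919 = 0.2321.
Expected occupied patches = N × p* = 181 × 0.2321 = 42.01 ≈ 42.

42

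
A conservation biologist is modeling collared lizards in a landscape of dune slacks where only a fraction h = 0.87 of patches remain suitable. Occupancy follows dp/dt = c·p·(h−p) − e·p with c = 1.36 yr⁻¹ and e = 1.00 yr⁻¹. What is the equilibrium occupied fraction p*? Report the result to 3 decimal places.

Setting dp/dt = 0 and dividing by p* gives c·(h−p*) = e.
So p* = h − e/c = 0.87 − 1.00/1.36 = 0.87 − 0.7353 = 0.1347.

0.135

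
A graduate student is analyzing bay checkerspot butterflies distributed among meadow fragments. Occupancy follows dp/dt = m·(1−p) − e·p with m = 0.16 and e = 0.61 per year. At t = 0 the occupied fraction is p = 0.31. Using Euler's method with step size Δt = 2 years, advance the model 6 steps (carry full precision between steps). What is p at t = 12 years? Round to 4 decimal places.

0.2103

Update rule: p ← p + [m·(1−p) − e·p]·Δt with Δt = 2.
step 1: Δp = -0.15740, p = 0.15260
step 2: Δp = +0.08500, p = 0.23760
step 3: Δp = -0.04590, p = 0.19170
step 4: Δp = +0.02478, p = 0.21648
step 5: Δp = -0.01338, p = 0.20310
step 6: Δp = +0.00723, p = 0.21033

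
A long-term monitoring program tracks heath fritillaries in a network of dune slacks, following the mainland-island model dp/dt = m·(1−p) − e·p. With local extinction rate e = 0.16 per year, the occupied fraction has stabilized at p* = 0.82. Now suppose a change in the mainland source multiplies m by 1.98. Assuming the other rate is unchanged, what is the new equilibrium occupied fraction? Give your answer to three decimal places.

Balance m(1−p*) = e·p* gives m = e·p*/(1−p*) = 0.16×0.82000/0.18000 = 0.72889.
New p* = m/(m+e) = 1.44320/(1.44320+0.16000) = 0.90020.

0.900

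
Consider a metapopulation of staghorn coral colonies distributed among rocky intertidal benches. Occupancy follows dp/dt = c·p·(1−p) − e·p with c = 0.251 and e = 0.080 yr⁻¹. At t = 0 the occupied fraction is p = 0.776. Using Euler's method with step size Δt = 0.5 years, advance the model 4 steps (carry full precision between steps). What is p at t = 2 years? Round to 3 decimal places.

Update rule: p ← p + [c·p·(1−p) − e·p]·Δt with Δt = 0.5.
step 1: Δp = -0.00923, p = 0.76677
step 2: Δp = -0.00823, p = 0.75855
step 3: Δp = -0.00736, p = 0.75119
step 4: Δp = -0.00659, p = 0.74460

0.745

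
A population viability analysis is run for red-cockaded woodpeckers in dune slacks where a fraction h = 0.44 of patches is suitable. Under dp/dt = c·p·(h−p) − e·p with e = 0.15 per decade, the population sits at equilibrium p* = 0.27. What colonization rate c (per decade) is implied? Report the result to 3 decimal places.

0.882

At equilibrium c(h−p*) = e, so c = e/(h−p*).
c = 0.15/(0.44 − 0.27) = 0.15/0.1700 = 0.8824.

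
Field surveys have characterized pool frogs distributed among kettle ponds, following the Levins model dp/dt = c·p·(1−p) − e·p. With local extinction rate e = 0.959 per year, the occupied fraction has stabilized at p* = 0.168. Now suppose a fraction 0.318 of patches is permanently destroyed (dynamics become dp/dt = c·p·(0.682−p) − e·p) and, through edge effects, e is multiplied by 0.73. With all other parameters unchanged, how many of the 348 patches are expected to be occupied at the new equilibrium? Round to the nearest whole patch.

Balance c(1−p*) = e gives c = e/(1 − 0.16800) = 0.959/0.83200 = 1.15264.
New p* = 0.682 − e/c = 0.682 − 0.70007/1.15264 = 0.07464.
Expected occupied = 348 × 0.07464 = 25.97 ≈ 26.

26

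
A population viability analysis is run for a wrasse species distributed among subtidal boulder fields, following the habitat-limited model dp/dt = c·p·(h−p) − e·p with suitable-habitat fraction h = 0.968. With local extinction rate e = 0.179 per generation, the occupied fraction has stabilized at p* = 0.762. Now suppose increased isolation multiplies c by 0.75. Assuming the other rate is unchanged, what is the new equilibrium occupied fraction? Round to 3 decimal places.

Balance c(h−p*) = e gives c = e/(0.968 − 0.76200) = 0.179/0.20600 = 0.86893.
New p* = 0.968 − e/c = 0.968 − 0.17900/0.65170 = 0.69333.

0.693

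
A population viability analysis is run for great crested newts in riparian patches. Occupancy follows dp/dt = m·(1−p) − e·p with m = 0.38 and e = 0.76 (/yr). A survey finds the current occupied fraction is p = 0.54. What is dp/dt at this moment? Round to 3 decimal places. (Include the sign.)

Colonization term: m·(1−p) = 0.38×0.4600 = 0.17480.
Extinction term: e·p = 0.41040.
dp/dt = 0.17480 − 0.41040 = -0.23560.

-0.236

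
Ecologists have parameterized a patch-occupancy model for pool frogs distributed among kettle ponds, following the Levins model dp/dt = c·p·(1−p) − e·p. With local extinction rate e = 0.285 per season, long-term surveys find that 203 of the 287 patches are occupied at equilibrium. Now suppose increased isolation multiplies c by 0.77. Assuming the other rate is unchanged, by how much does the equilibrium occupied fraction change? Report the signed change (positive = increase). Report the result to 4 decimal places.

Observed p* = 203/287 = 0.70732.
Balance c(1−p*) = e gives c = e/(1 − 0.70732) = 0.285/0.29268 = 0.97376.
New p* = 1 − e/c = 1 − 0.28500/0.74980 = 0.61990.
Δp* = 0.61990 − 0.70732 = -0.08742.

-0.0874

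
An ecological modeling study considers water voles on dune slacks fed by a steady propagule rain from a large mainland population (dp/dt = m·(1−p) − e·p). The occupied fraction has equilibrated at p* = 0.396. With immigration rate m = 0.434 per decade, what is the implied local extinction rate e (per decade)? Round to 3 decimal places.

At equilibrium m(1−p*) = e·p*, so e = m(1−p*)/p*.
e = 0.434 × 0.6040 / 0.396 = 0.6620.

0.662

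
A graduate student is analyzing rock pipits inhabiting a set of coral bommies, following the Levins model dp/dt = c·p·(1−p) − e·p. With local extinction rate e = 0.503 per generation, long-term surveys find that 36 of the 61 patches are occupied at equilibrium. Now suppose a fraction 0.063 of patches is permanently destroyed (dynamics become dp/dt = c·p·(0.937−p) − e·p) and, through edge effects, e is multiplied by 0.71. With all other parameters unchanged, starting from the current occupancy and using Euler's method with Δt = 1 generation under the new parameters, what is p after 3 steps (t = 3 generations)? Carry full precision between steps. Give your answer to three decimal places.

0.645

Observed p* = 36/61 = 0.59016.
Balance c(1−p*) = e gives c = e/(1 − 0.59016) = 0.503/0.40984 = 1.22732.
Starting from p₀ = 0.59016; update p ← p + (dp/dt)·Δt with the new parameters.
t = 1: p = 0.59016 + (+0.04046) = 0.63062
t = 2: p = 0.63062 + (+0.01192) = 0.64254
t = 3: p = 0.64254 + (+0.00274) = 0.64528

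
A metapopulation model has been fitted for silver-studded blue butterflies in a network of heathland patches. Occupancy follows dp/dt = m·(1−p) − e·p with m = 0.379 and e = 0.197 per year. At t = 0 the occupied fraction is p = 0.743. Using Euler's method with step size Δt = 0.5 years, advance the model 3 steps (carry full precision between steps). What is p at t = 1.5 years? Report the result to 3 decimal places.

0.689

Update rule: p ← p + [m·(1−p) − e·p]·Δt with Δt = 0.5.
p: 0.74300 → 0.71852  (Δp = -0.02448)
p: 0.71852 → 0.70108  (Δp = -0.01743)
p: 0.70108 → 0.68867  (Δp = -0.01241)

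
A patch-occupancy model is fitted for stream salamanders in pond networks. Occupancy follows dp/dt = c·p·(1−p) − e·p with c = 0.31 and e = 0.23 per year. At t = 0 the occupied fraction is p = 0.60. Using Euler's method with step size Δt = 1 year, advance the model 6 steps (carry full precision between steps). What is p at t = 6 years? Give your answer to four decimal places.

0.3863

Update rule: p ← p + [c·p·(1−p) − e·p]·Δt with Δt = 1.
  1  |  dp/dt·Δt = -0.063600  |  p_1 = 0.536400
  2  |  dp/dt·Δt = -0.046283  |  p_2 = 0.490117
  3  |  dp/dt·Δt = -0.035257  |  p_3 = 0.454860
  4  |  dp/dt·Δt = -0.027749  |  p_4 = 0.427111
  5  |  dp/dt·Δt = -0.022382  |  p_5 = 0.404728
  6  |  dp/dt·Δt = -0.018401  |  p_6 = 0.386327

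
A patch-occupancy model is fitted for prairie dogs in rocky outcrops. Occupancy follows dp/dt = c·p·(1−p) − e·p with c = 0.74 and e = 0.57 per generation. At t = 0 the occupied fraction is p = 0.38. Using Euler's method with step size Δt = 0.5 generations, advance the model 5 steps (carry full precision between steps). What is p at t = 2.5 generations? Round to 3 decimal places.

0.306

Update rule: p ← p + [c·p·(1−p) − e·p]·Δt with Δt = 0.5.
t = 0.5: p = 0.38000 + (-0.02113) = 0.35887
t = 1: p = 0.35887 + (-0.01715) = 0.34172
t = 1.5: p = 0.34172 + (-0.01416) = 0.32756
t = 2: p = 0.32756 + (-0.01186) = 0.31571
t = 2.5: p = 0.31571 + (-0.01004) = 0.30566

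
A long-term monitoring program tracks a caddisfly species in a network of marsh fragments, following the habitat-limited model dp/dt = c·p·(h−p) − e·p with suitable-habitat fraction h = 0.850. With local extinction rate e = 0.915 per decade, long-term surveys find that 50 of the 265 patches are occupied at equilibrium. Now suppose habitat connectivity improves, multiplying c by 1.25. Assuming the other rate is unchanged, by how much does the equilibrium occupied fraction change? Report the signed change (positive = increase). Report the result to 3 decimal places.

0.132

Observed p* = 50/265 = 0.18868.
Balance c(h−p*) = e gives c = e/(0.85 − 0.18868) = 0.915/0.66132 = 1.38360.
New p* = 0.85 − e/c = 0.85 − 0.91500/1.72950 = 0.32095.
Δp* = 0.32095 − 0.18868 = +0.13227.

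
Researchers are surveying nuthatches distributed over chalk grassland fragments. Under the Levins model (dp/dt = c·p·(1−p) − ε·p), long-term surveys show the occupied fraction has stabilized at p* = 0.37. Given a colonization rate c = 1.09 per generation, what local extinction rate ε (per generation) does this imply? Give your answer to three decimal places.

0.687

At equilibrium c(1−p*) = ε.
ε = 1.09 × (1 − 0.37) = 1.09 × 0.6300 = 0.6867.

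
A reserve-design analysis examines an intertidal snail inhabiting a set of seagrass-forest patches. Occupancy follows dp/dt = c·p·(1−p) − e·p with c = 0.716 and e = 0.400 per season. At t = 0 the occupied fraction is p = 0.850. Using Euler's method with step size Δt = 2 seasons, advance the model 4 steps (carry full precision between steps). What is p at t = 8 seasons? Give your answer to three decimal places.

0.434

Update rule: p ← p + [c·p·(1−p) − e·p]·Δt with Δt = 2.
p: 0.85000 → 0.35258  (Δp = -0.49742)
p: 0.35258 → 0.39739  (Δp = +0.04481)
p: 0.39739 → 0.42240  (Δp = +0.02501)
p: 0.42240 → 0.43386  (Δp = +0.01146)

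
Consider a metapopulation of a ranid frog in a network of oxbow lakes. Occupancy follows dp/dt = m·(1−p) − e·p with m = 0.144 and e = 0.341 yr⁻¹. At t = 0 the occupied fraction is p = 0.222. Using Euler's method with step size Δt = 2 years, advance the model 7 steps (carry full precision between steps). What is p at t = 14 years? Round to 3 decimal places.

0.297

Update rule: p ← p + [m·(1−p) − e·p]·Δt with Δt = 2.
t = 2: p = 0.22200 + (+0.07266) = 0.29466
t = 4: p = 0.29466 + (+0.00218) = 0.29684
t = 6: p = 0.29684 + (+0.00007) = 0.29691
t = 8: p = 0.29691 + (+0.00000) = 0.29691
t = 10: p = 0.29691 + (+0.00000) = 0.29691
t = 12: p = 0.29691 + (+0.00000) = 0.29691
t = 14: p = 0.29691 + (+0.00000) = 0.29691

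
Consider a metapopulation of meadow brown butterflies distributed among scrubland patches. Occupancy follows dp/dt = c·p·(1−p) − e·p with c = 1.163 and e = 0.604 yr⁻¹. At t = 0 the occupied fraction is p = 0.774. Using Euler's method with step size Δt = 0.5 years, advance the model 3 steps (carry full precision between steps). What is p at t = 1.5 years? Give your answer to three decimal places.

Update rule: p ← p + [c·p·(1−p) − e·p]·Δt with Δt = 0.5.
t = 0.5: p = 0.77400 + (-0.13203) = 0.64197
t = 1: p = 0.64197 + (-0.06022) = 0.58175
t = 1.5: p = 0.58175 + (-0.03420) = 0.54755

0.548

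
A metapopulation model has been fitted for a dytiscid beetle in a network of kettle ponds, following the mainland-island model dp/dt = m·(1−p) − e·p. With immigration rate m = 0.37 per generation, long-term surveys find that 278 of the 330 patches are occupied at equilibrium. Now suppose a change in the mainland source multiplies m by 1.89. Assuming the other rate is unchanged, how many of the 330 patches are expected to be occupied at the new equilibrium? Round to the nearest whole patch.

Observed p* = 278/330 = 0.84242.
Balance m(1−p*) = e·p* gives e = m(1−p*)/p* = 0.37×0.15758/0.84242 = 0.06921.
New p* = m/(m+e) = 0.69930/(0.69930+0.06921) = 0.90994.
Expected occupied = 330 × 0.90994 = 300.28 ≈ 300.

300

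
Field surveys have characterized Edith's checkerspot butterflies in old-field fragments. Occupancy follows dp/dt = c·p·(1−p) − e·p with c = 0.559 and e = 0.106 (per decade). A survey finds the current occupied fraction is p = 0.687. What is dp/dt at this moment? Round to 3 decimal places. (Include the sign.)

0.047

Colonization term: c·p·(1−p) = 0.559×0.687×0.3130 = 0.12020.
Extinction term: e·p = 0.07282.
dp/dt = 0.12020 − 0.07282 = 0.04738.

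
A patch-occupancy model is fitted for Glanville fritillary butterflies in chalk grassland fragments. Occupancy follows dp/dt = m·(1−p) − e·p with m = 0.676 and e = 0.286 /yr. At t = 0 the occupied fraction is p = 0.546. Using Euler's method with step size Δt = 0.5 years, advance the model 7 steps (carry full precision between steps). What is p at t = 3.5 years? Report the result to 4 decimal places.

0.7011

Update rule: p ← p + [m·(1−p) − e·p]·Δt with Δt = 0.5.
  1  |  dp/dt·Δt = +0.075374  |  p_1 = 0.621374
  2  |  dp/dt·Δt = +0.039119  |  p_2 = 0.660493
  3  |  dp/dt·Δt = +0.020303  |  p_3 = 0.680796
  4  |  dp/dt·Δt = +0.010537  |  p_4 = 0.691333
  5  |  dp/dt·Δt = +0.005469  |  p_5 = 0.696802
  6  |  dp/dt·Δt = +0.002838  |  p_6 = 0.699640
  7  |  dp/dt·Δt = +0.001473  |  p_7 = 0.701113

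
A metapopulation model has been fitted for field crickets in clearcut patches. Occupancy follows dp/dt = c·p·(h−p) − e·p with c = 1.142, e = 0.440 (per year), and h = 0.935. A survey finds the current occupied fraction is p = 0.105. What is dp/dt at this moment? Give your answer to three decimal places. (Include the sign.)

0.053

Colonization term: c·p·(h−p) = 1.142×0.105×0.8300 = 0.09953.
Extinction term: e·p = 0.04620.
dp/dt = 0.09953 − 0.04620 = 0.05333.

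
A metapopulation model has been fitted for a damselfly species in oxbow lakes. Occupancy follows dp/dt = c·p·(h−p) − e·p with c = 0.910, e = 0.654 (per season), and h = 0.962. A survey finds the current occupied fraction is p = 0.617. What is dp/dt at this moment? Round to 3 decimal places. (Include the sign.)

Colonization term: c·p·(h−p) = 0.910×0.617×0.3450 = 0.19371.
Extinction term: e·p = 0.40352.
dp/dt = 0.19371 − 0.40352 = -0.20981.

-0.210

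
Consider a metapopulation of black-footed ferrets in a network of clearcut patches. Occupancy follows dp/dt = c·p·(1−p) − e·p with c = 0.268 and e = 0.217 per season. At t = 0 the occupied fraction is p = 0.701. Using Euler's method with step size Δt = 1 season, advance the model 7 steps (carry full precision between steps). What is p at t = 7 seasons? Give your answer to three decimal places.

Update rule: p ← p + [c·p·(1−p) − e·p]·Δt with Δt = 1.
t = 1: p = 0.70100 + (-0.09594) = 0.60506
t = 2: p = 0.60506 + (-0.06725) = 0.53780
t = 3: p = 0.53780 + (-0.05009) = 0.48771
t = 4: p = 0.48771 + (-0.03887) = 0.44884
t = 5: p = 0.44884 + (-0.03110) = 0.41774
t = 6: p = 0.41774 + (-0.02546) = 0.39228
t = 7: p = 0.39228 + (-0.02123) = 0.37104

0.371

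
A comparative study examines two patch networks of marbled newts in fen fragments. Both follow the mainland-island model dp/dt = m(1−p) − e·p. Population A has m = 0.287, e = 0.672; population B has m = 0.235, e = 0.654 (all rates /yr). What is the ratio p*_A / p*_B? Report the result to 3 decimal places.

A: p*_A = m/(m+e) = 0.287/0.9590 = 0.2993.
B: p*_B = 0.235/0.8890 = 0.2643.
p*_A / p*_B = 0.2993/0.2643 = 1.1321.

1.132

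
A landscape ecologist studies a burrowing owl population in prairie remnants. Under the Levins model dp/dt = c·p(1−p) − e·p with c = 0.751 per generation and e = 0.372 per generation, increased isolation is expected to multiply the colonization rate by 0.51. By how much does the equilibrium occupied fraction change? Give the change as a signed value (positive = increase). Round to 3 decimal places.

Before: p* = 1 − 0.372/0.751 = 0.5047.
After the change, c = 0.38301, e = 0.372, so p* = 1 − 0.372/0.38301 = 0.0287.
Δp* = 0.0287 − 0.5047 = -0.4759.

-0.476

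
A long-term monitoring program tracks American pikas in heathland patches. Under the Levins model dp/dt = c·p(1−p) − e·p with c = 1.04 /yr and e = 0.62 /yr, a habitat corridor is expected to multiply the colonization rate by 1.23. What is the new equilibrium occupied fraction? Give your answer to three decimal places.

Before: p* = 1 − 0.62/1.04 = 0.4038.
After the change, c = 1.2792, e = 0.62, so p* = 1 − 0.62/1.2792 = 0.5153.

0.515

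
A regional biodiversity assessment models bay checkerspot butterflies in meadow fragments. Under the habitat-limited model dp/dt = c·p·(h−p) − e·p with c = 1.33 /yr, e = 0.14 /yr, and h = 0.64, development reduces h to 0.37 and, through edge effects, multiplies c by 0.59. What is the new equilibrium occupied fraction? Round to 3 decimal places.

0.192

Before: p* = h − e/c = 0.64 − 0.14/1.33 = 0.64 − 0.1053 = 0.5347.
After: c = 0.7847, e = 0.14, h = 0.37; p* = 0.37 − 0.14/0.7847 = 0.1916.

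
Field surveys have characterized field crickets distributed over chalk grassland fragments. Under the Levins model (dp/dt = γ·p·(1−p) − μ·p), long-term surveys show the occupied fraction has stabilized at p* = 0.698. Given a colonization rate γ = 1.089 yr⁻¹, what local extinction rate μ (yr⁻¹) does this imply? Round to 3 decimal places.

At equilibrium γ(1−p*) = μ.
μ = 1.089 × (1 − 0.698) = 1.089 × 0.3020 = 0.3289.

0.329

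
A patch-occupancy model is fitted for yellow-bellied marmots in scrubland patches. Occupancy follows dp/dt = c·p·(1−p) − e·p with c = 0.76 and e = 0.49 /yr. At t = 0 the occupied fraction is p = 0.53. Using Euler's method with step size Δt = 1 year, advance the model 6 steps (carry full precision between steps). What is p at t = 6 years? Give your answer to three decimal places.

0.371

Update rule: p ← p + [c·p·(1−p) − e·p]·Δt with Δt = 1.
step 1: Δp = -0.07038, p = 0.45962
step 2: Δp = -0.03645, p = 0.42316
step 3: Δp = -0.02184, p = 0.40133
step 4: Δp = -0.01405, p = 0.38728
step 5: Δp = -0.00942, p = 0.37785
step 6: Δp = -0.00649, p = 0.37137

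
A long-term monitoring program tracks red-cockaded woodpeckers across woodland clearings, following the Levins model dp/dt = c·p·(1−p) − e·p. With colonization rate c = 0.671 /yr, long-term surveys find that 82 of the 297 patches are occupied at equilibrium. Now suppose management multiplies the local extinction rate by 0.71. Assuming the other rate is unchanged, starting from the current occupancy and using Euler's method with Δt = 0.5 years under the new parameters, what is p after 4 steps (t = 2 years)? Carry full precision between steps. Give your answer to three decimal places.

Observed p* = 82/297 = 0.27609.
Balance c(1−p*) = e gives e = 0.671×(1 − 0.27609) = 0.48574.
Starting from p₀ = 0.27609; update p ← p + (dp/dt)·Δt with the new parameters.
step 1: Δp = +0.01945, p = 0.29554
step 2: Δp = +0.01889, p = 0.31443
step 3: Δp = +0.01810, p = 0.33253
step 4: Δp = +0.01712, p = 0.34965

0.350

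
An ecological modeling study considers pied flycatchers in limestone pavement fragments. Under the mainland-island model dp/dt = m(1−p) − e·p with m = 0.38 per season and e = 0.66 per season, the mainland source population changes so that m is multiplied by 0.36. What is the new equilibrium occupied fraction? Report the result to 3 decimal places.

Before: p* = 0.38/(0.38+0.66) = 0.3654.
After: m = 0.1368, e = 0.66; p* = 0.1368/0.7968 = 0.1717.

0.172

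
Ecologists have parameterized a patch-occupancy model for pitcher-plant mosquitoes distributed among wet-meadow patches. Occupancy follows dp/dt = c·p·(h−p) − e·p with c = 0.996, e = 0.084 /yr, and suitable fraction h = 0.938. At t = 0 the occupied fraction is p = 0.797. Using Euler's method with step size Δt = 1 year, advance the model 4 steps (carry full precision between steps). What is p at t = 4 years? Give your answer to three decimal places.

0.854

Update rule: p ← p + [c·p·(h−p) − e·p]·Δt with Δt = 1.
p: 0.79700 → 0.84198  (Δp = +0.04498)
p: 0.84198 → 0.85178  (Δp = +0.00980)
p: 0.85178 → 0.85338  (Δp = +0.00160)
p: 0.85338 → 0.85362  (Δp = +0.00024)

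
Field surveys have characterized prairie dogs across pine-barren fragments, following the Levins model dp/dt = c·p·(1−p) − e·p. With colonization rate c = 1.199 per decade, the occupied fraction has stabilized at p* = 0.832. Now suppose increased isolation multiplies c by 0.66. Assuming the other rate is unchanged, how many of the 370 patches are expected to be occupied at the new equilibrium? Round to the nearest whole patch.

Balance c(1−p*) = e gives e = 1.199×(1 − 0.83200) = 0.20143.
New p* = 1 − e/c = 1 − 0.20143/0.79134 = 0.74546.
Expected occupied = 370 × 0.74546 = 275.82 ≈ 276.

276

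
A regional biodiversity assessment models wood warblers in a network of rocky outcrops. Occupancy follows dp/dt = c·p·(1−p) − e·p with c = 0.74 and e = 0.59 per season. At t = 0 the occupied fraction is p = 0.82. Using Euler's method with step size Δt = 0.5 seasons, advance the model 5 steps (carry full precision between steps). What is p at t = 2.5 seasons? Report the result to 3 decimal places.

0.387

Update rule: p ← p + [c·p·(1−p) − e·p]·Δt with Δt = 0.5.
t = 0.5: p = 0.82000 + (-0.18729) = 0.63271
t = 1: p = 0.63271 + (-0.10067) = 0.53205
t = 1.5: p = 0.53205 + (-0.06483) = 0.46721
t = 2: p = 0.46721 + (-0.04573) = 0.42149
t = 2.5: p = 0.42149 + (-0.03412) = 0.38737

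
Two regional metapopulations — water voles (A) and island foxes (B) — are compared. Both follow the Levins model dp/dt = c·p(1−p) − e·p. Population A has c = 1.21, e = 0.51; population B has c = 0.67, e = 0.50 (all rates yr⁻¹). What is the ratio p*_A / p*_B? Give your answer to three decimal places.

2.280

A: p*_A = 1 − 0.51/1.21 = 0.5785.
B: p*_B = 1 − 0.50/0.67 = 0.2537.
p*_A / p*_B = 0.5785/0.2537 = 2.2800.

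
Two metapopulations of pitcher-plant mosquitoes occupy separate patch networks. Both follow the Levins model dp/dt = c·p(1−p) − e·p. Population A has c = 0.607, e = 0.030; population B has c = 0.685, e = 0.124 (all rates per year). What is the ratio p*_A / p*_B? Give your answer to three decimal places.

A: p*_A = 1 − 0.030/0.607 = 0.9506.
B: p*_B = 1 − 0.124/0.685 = 0.8190.
p*_A / p*_B = 0.9506/0.8190 = 1.1607.

1.161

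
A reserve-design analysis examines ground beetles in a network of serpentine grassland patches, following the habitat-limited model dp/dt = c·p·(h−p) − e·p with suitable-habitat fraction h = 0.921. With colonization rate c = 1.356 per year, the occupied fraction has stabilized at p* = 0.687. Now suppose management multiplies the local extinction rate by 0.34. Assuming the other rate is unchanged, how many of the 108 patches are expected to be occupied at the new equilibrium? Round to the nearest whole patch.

Balance c(h−p*) = e gives e = 1.356×(0.921 − 0.68700) = 0.31730.
New p* = 0.921 − e/c = 0.921 − 0.10788/1.35600 = 0.84144.
Expected occupied = 108 × 0.84144 = 90.88 ≈ 91.

91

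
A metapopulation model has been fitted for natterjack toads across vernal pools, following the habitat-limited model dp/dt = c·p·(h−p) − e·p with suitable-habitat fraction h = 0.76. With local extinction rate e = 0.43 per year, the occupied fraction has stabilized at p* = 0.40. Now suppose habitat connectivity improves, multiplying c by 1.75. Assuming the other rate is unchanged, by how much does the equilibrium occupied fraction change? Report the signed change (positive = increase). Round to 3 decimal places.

Balance c(h−p*) = e gives c = e/(0.76 − 0.40000) = 0.43/0.36000 = 1.19444.
New p* = 0.76 − e/c = 0.76 − 0.43000/2.09027 = 0.55428.
Δp* = 0.55428 − 0.40000 = +0.15428.

0.154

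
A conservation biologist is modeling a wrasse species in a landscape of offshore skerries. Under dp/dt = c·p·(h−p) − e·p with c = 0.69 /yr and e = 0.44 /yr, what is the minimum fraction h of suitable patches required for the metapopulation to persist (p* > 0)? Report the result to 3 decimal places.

p* = h − e/c is positive only when h > e/c.
h_min = e/c = 0.44/0.69 = 0.6377.

0.638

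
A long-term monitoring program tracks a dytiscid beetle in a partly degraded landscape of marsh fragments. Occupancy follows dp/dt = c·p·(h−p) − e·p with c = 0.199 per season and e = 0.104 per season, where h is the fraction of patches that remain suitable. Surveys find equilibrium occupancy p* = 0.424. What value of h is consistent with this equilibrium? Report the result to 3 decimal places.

At equilibrium c(h−p*) = e, so h = p* + e/c.
h = 0.424 + 0.104/0.199 = 0.424 + 0.5226 = 0.9466.

0.947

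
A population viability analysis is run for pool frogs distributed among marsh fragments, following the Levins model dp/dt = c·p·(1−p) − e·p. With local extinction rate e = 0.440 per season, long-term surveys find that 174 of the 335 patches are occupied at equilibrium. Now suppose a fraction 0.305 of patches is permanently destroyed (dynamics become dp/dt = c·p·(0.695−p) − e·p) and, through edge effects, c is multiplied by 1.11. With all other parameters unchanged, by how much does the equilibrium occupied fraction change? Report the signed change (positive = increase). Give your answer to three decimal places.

Observed p* = 174/335 = 0.51940.
Balance c(1−p*) = e gives c = e/(1 − 0.51940) = 0.440/0.48060 = 0.91552.
New p* = 0.695 − e/c = 0.695 − 0.44000/1.01623 = 0.26203.
Δp* = 0.26203 − 0.51940 = -0.25737.

-0.257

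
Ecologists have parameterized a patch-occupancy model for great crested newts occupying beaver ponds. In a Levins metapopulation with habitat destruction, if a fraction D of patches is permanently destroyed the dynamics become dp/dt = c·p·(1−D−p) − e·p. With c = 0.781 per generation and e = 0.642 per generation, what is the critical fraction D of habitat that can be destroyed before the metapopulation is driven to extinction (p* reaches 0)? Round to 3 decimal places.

0.178

The nontrivial equilibrium is p* = (1−D) − e/c; extinction occurs when this hits zero.
So D_crit = 1 − e/c = 1 − 0.642/0.781 = 1 − 0.8220 = 0.1780.
This equals the undisturbed p*, a classic result of Lande's extension.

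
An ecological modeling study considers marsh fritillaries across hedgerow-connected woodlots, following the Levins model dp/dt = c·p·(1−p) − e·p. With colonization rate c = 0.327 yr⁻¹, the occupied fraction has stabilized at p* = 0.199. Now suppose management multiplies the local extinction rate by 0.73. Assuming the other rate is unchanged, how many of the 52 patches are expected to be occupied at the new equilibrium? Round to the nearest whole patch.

Balance c(1−p*) = e gives e = 0.327×(1 − 0.19900) = 0.26193.
New p* = 1 − e/c = 1 − 0.19121/0.32700 = 0.41526.
Expected occupied = 52 × 0.41526 = 21.59 ≈ 22.

22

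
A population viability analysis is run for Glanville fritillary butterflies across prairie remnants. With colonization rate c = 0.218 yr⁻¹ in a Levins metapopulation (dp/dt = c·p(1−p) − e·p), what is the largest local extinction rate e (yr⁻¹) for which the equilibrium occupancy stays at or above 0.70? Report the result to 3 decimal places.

1 − e/c ≥ 0.70 ⇒ e ≤ c(1 − 0.70) = 0.218 × 0.3000.
e_max = 0.0654.

0.065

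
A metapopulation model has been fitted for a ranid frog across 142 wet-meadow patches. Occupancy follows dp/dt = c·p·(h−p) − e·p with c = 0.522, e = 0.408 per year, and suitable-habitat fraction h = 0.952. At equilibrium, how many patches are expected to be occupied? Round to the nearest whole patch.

p* = h − e/c = 0.952 − 0.7816 = 0.1704.
Expected occupied patches = N × p* = 142 × 0.1704 = 24.20 ≈ 24.

24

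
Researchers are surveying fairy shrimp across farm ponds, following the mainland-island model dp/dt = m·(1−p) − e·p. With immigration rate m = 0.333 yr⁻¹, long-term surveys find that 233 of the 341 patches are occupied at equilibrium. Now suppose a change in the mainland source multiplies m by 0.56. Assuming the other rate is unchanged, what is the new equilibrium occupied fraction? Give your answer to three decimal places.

0.547

Observed p* = 233/341 = 0.68328.
Balance m(1−p*) = e·p* gives e = m(1−p*)/p* = 0.333×0.31672/0.68328 = 0.15436.
New p* = m/(m+e) = 0.18648/(0.18648+0.15436) = 0.54712.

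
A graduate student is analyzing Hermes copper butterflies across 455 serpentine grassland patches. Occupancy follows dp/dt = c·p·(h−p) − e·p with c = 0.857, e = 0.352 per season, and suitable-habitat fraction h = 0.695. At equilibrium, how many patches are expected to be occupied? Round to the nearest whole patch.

p* = h − e/c = 0.695 − 0.4107 = 0.2843.
Expected occupied patches = N × p* = 455 × 0.2843 = 129.34 ≈ 129.

129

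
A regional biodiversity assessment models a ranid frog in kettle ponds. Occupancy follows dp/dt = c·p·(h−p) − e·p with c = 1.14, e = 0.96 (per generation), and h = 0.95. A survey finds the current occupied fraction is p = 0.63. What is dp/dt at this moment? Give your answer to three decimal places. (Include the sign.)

-0.375

Colonization term: c·p·(h−p) = 1.14×0.63×0.3200 = 0.22982.
Extinction term: e·p = 0.60480.
dp/dt = 0.22982 − 0.60480 = -0.37498.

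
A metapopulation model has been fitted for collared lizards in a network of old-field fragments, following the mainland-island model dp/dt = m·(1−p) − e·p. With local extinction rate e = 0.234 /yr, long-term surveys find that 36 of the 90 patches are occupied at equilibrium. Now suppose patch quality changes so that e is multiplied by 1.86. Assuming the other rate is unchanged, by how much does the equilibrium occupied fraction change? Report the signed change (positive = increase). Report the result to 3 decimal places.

Observed p* = 36/90 = 0.40000.
Balance m(1−p*) = e·p* gives m = e·p*/(1−p*) = 0.234×0.40000/0.60000 = 0.15600.
New p* = m/(m+e) = 0.15600/(0.15600+0.43524) = 0.26385.
Δp* = 0.26385 − 0.40000 = -0.13615.

-0.136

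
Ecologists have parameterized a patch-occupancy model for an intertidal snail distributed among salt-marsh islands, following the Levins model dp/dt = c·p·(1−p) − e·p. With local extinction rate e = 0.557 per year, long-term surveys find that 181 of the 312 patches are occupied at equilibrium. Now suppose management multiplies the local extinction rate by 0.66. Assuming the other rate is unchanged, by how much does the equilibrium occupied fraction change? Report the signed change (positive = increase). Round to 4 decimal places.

0.1428

Observed p* = 181/312 = 0.58013.
Balance c(1−p*) = e gives c = e/(1 − 0.58013) = 0.557/0.41987 = 1.32660.
New p* = 1 − e/c = 1 − 0.36762/1.32660 = 0.72289.
Δp* = 0.72289 − 0.58013 = +0.14276.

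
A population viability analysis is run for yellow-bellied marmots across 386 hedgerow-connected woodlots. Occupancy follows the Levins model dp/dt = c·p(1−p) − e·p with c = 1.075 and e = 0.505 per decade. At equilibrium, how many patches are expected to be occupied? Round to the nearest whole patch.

205

p* = 1 − e/c = 1 − 0.505/1.075 = 0.5302.
Expected occupied patches = N × p* = 386 × 0.5302 = 204.67 ≈ 205.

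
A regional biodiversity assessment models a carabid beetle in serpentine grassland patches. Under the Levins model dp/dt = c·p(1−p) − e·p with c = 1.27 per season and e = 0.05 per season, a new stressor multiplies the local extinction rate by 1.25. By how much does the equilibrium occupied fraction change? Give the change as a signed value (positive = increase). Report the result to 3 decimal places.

Before: p* = 1 − 0.05/1.27 = 0.9606.
After the change, c = 1.27, e = 0.0625, so p* = 1 − 0.0625/1.27 = 0.9508.
Δp* = 0.9508 − 0.9606 = -0.0098.

-0.010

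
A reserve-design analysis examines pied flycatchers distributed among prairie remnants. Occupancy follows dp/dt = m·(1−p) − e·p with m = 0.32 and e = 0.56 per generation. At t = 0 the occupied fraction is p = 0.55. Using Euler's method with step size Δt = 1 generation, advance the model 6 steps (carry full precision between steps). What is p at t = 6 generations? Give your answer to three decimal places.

Update rule: p ← p + [m·(1−p) − e·p]·Δt with Δt = 1.
p: 0.55000 → 0.38600  (Δp = -0.16400)
p: 0.38600 → 0.36632  (Δp = -0.01968)
p: 0.36632 → 0.36396  (Δp = -0.00236)
p: 0.36396 → 0.36368  (Δp = -0.00028)
p: 0.36368 → 0.36364  (Δp = -0.00003)
p: 0.36364 → 0.36364  (Δp = -0.00000)

0.364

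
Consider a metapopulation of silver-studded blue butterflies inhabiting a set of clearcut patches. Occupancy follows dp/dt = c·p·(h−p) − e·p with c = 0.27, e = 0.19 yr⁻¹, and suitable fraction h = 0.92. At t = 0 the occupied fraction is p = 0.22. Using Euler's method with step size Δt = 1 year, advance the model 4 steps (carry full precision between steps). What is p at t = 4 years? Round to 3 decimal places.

Update rule: p ← p + [c·p·(h−p) − e·p]·Δt with Δt = 1.
  1  |  dp/dt·Δt = -0.000220  |  p_1 = 0.219780
  2  |  dp/dt·Δt = -0.000207  |  p_2 = 0.219573
  3  |  dp/dt·Δt = -0.000194  |  p_3 = 0.219379
  4  |  dp/dt·Δt = -0.000183  |  p_4 = 0.219196

0.219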